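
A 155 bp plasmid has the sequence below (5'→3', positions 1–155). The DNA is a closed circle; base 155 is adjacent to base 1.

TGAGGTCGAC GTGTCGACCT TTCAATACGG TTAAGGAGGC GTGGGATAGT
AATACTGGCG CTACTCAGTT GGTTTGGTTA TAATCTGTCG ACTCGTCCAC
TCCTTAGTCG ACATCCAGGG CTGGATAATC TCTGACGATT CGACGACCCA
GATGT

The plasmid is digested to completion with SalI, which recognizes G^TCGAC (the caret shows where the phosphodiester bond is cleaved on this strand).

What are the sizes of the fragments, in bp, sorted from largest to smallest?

74, 53, 20, 8 bp

SalI sites (GTCGAC) start at positions 5, 13, 87, 107.
SalI cuts after the first base of each site, so after positions 5, 13, 87, 107.
Circular molecule, 4 cuts → 4 fragments:
  6–13 → 8 bp
  14–87 → 74 bp
  88–107 → 20 bp
  108–155 then 1–5 → 48 + 5 = 53 bp
Sorted largest to smallest: 74, 53, 20, 8 bp.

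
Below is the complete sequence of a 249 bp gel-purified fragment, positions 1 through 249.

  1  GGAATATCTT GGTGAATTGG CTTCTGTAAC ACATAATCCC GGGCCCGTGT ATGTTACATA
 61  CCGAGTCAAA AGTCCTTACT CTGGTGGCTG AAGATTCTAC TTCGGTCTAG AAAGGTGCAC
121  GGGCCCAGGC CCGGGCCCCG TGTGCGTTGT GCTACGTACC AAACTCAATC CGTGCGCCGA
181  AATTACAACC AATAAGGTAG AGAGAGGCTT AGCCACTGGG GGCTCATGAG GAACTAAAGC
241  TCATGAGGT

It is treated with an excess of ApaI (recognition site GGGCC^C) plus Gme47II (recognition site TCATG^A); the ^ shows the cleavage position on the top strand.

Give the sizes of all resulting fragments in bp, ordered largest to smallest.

ApaI sites (GGGCCC) start at positions 41, 121, 133.
ApaI cuts after base 5 of each site (before the last base), so after positions 45, 125, 137.
Gme47II sites (TCATGA) start at positions 224, 241.
Gme47II cuts after base 5 of each site (before the last base), so after positions 228, 245.
Combined cut positions: 45, 125, 137, 228, 245.
Linear molecule, 5 cuts → 6 fragments:
  1–45 → 45 bp
  46–125 → 80 bp
  126–137 → 12 bp
  138–228 → 91 bp
  229–245 → 17 bp
  246–249 → 4 bp
Sorted largest to smallest: 91, 80, 45, 17, 12, 4 bp.

91, 80, 45, 17, 12, 4 bp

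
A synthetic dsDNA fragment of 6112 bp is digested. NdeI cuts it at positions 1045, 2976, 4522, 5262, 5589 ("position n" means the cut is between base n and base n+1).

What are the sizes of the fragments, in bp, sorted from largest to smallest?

1931, 1546, 1045, 740, 523, 327 bp

Linear molecule, 5 cuts → 6 fragments:
  1045 − 0 = 1045 bp
  2976 − 1045 = 1931 bp
  4522 − 2976 = 1546 bp
  5262 − 4522 = 740 bp
  5589 − 5262 = 327 bp
  6112 − 5589 = 523 bp
Sorted largest to smallest: 1931, 1546, 1045, 740, 523, 327 bp.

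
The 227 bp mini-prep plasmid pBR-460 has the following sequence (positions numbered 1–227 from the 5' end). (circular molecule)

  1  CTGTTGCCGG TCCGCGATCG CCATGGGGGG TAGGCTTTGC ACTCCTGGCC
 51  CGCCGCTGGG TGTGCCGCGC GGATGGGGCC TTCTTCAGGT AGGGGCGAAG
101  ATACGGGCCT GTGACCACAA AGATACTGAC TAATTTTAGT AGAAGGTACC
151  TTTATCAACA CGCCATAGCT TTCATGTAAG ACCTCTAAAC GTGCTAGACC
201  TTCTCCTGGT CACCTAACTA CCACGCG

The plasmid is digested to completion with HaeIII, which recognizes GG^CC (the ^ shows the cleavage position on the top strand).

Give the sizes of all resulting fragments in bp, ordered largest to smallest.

168, 30, 29 bp

HaeIII sites (GGCC) start at positions 47, 77, 106.
HaeIII cuts after base 2 of each site, so after positions 48, 78, 107.
Circular molecule, 3 cuts → 3 fragments:
  49–78 → 30 bp
  79–107 → 29 bp
  108–227 then 1–48 → 120 + 48 = 168 bp
Sorted largest to smallest: 168, 30, 29 bp.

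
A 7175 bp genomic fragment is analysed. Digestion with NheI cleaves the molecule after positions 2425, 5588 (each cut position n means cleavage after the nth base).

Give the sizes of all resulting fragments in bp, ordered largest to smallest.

3163, 2425, 1587 bp

Linear molecule, 2 cuts → 3 fragments:
  2425 − 0 = 2425 bp
  5588 − 2425 = 3163 bp
  7175 − 5588 = 1587 bp
Sorted largest to smallest: 3163, 2425, 1587 bp.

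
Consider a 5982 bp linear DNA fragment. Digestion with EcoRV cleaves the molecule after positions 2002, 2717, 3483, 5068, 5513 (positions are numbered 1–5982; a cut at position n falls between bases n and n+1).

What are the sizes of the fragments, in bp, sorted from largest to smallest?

2002, 1585, 766, 715, 469, 445 bp

Linear molecule, 5 cuts → 6 fragments:
  2002 − 0 = 2002 bp
  2717 − 2002 = 715 bp
  3483 − 2717 = 766 bp
  5068 − 3483 = 1585 bp
  5513 − 5068 = 445 bp
  5982 − 5513 = 469 bp
Sorted largest to smallest: 2002, 1585, 766, 715, 469, 445 bp.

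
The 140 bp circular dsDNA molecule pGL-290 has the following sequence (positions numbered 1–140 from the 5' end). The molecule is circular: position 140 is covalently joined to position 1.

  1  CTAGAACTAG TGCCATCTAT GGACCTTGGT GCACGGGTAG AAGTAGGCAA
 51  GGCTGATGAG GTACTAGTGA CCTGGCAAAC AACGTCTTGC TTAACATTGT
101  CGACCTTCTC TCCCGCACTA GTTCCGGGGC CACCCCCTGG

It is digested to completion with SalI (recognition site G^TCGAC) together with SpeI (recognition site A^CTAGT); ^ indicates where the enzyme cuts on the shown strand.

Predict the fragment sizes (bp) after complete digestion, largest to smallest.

The SalI site (GTCGAC) starts at position 99.
SalI cuts after the first base of each site, so after position 99.
SpeI sites (ACTAGT) start at positions 6, 63, 117.
SpeI cuts after the first base of each site, so after positions 6, 63, 117.
Combined cut positions: 6, 63, 99, 117.
Circular molecule, 4 cuts → 4 fragments:
  7–63 → 57 bp
  64–99 → 36 bp
  100–117 → 18 bp
  118–140 then 1–6 → 23 + 6 = 29 bp
Sorted largest to smallest: 57, 36, 29, 18 bp.

57, 36, 29, 18 bp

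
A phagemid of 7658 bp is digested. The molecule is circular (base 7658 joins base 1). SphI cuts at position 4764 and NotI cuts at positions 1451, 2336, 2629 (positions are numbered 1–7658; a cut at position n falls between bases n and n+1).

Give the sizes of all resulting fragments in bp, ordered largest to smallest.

4345, 2135, 885, 293 bp

Combined cut positions (sorted): 1451, 2336, 2629, 4764.
Circular molecule, 4 cuts → 4 fragments:
  2336 − 1451 = 885 bp
  2629 − 2336 = 293 bp
  4764 − 2629 = 2135 bp
  wrap: 7658 − 4764 + 1451 = 4345 bp
Sorted largest to smallest: 4345, 2135, 885, 293 bp.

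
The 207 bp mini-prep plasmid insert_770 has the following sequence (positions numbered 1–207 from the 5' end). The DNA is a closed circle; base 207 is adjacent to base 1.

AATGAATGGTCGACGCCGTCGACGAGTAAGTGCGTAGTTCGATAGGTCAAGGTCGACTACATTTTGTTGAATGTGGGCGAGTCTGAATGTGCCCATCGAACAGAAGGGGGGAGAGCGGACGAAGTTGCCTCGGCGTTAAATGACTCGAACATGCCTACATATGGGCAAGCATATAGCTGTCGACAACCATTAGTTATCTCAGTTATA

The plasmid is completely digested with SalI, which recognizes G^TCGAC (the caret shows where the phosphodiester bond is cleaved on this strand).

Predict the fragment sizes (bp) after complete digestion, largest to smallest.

SalI sites (GTCGAC) start at positions 9, 18, 52, 179.
SalI cuts after the first base of each site, so after positions 9, 18, 52, 179.
Circular molecule, 4 cuts → 4 fragments:
  10–18 → 9 bp
  19–52 → 34 bp
  53–179 → 127 bp
  180–207 then 1–9 → 28 + 9 = 37 bp
Sorted largest to smallest: 127, 37, 34, 9 bp.

127, 37, 34, 9 bp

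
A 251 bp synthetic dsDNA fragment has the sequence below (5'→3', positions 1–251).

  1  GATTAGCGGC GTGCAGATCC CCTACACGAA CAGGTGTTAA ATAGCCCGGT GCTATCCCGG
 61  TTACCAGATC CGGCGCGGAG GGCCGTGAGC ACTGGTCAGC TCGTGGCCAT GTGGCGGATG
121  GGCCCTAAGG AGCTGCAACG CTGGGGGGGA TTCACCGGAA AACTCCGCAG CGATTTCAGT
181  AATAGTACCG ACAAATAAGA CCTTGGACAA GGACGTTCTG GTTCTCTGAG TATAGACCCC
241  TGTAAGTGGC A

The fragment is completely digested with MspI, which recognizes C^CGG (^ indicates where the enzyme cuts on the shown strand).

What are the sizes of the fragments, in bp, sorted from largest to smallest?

MspI sites (CCGG) start at positions 46, 57, 70, 155.
MspI cuts after the first base of each site, so after positions 46, 57, 70, 155.
Linear molecule, 4 cuts → 5 fragments:
  1–46 → 46 bp
  47–57 → 11 bp
  58–70 → 13 bp
  71–155 → 85 bp
  156–251 → 96 bp
Sorted largest to smallest: 96, 85, 46, 13, 11 bp.

96, 85, 46, 13, 11 bp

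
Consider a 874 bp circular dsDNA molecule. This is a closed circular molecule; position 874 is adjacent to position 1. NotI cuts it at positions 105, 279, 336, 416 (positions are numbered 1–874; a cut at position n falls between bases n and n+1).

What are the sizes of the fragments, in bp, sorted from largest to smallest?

563, 174, 80, 57 bp

Circular molecule, 4 cuts → 4 fragments:
  279 − 105 = 174 bp
  336 − 279 = 57 bp
  416 − 336 = 80 bp
  wrap: 874 − 416 + 105 = 563 bp
Sorted largest to smallest: 563, 174, 80, 57 bp.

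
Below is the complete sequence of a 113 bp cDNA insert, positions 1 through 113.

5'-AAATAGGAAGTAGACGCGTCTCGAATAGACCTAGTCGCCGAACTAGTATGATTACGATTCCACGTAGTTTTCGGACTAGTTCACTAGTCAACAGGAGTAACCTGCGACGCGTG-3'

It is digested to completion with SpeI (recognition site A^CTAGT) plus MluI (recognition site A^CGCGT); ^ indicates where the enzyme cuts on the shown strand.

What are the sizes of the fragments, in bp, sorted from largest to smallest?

33, 28, 24, 14, 8, 6 bp

SpeI sites (ACTAGT) start at positions 42, 75, 83.
SpeI cuts after the first base of each site, so after positions 42, 75, 83.
MluI sites (ACGCGT) start at positions 14, 107.
MluI cuts after the first base of each site, so after positions 14, 107.
Combined cut positions: 14, 42, 75, 83, 107.
Linear molecule, 5 cuts → 6 fragments:
  1–14 → 14 bp
  15–42 → 28 bp
  43–75 → 33 bp
  76–83 → 8 bp
  84–107 → 24 bp
  108–113 → 6 bp
Sorted largest to smallest: 33, 28, 24, 14, 8, 6 bp.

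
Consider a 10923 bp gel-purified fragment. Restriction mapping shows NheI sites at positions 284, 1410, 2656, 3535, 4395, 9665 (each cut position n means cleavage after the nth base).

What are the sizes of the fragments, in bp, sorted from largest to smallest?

Linear molecule, 6 cuts → 7 fragments:
  284 − 0 = 284 bp
  1410 − 284 = 1126 bp
  2656 − 1410 = 1246 bp
  3535 − 2656 = 879 bp
  4395 − 3535 = 860 bp
  9665 − 4395 = 5270 bp
  10923 − 9665 = 1258 bp
Sorted largest to smallest: 5270, 1258, 1246, 1126, 879, 860, 284 bp.

5270, 1258, 1246, 1126, 879, 860, 284 bp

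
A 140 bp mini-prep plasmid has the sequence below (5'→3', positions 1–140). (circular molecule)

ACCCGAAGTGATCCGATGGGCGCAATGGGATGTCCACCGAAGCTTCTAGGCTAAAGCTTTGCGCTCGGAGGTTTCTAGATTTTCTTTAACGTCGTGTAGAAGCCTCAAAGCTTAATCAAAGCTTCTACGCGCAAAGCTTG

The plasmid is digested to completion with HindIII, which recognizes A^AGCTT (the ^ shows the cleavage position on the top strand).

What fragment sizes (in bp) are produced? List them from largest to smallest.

54, 46, 15, 14, 11 bp

HindIII sites (AAGCTT) start at positions 40, 54, 108, 119, 134.
HindIII cuts after the first base of each site, so after positions 40, 54, 108, 119, 134.
Circular molecule, 5 cuts → 5 fragments:
  41–54 → 14 bp
  55–108 → 54 bp
  109–119 → 11 bp
  120–134 → 15 bp
  135–140 then 1–40 → 6 + 40 = 46 bp
Sorted largest to smallest: 54, 46, 15, 14, 11 bp.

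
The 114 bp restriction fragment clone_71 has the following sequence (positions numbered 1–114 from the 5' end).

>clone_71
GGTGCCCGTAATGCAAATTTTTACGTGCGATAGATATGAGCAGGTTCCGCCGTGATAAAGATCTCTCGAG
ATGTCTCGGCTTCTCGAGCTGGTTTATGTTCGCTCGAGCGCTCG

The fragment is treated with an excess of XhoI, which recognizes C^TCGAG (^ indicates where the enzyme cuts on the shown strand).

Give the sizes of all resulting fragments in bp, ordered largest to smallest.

65, 20, 18, 11 bp

XhoI sites (CTCGAG) start at positions 65, 83, 103.
XhoI cuts after the first base of each site, so after positions 65, 83, 103.
Linear molecule, 3 cuts → 4 fragments:
  1–65 → 65 bp
  66–83 → 18 bp
  84–103 → 20 bp
  104–114 → 11 bp
Sorted largest to smallest: 65, 20, 18, 11 bp.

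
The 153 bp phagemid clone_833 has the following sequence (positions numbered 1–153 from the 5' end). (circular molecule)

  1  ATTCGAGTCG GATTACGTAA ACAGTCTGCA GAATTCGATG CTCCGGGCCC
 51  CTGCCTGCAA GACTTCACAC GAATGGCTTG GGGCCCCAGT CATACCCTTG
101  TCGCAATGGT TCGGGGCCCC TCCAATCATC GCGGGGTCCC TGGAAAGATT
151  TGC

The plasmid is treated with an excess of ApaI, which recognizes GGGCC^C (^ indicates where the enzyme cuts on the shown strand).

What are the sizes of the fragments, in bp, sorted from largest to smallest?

ApaI sites (GGGCCC) start at positions 45, 81, 114.
ApaI cuts after base 5 of each site (before the last base), so after positions 49, 85, 118.
Circular molecule, 3 cuts → 3 fragments:
  50–85 → 36 bp
  86–118 → 33 bp
  119–153 then 1–49 → 35 + 49 = 84 bp
Sorted largest to smallest: 84, 36, 33 bp.

84, 36, 33 bp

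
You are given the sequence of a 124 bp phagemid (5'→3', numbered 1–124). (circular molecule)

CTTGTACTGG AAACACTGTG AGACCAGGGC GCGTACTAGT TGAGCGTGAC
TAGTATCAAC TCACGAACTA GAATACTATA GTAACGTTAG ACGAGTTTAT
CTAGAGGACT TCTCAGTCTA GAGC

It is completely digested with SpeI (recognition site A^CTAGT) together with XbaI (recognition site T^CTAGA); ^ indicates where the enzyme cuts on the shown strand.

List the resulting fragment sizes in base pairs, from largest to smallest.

51, 42, 17, 14 bp

SpeI sites (ACTAGT) start at positions 35, 49.
SpeI cuts after the first base of each site, so after positions 35, 49.
XbaI sites (TCTAGA) start at positions 100, 117.
XbaI cuts after the first base of each site, so after positions 100, 117.
Combined cut positions: 35, 49, 100, 117.
Circular molecule, 4 cuts → 4 fragments:
  36–49 → 14 bp
  50–100 → 51 bp
  101–117 → 17 bp
  118–124 then 1–35 → 7 + 35 = 42 bp
Sorted largest to smallest: 51, 42, 17, 14 bp.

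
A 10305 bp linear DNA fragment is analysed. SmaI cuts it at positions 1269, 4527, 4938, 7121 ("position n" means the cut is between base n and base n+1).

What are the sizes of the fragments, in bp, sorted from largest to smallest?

3258, 3184, 2183, 1269, 411 bp

Linear molecule, 4 cuts → 5 fragments:
  1269 − 0 = 1269 bp
  4527 − 1269 = 3258 bp
  4938 − 4527 = 411 bp
  7121 − 4938 = 2183 bp
  10305 − 7121 = 3184 bp
Sorted largest to smallest: 3258, 3184, 2183, 1269, 411 bp.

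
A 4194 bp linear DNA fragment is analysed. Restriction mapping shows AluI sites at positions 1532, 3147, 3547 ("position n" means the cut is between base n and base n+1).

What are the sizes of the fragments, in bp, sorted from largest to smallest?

Linear molecule, 3 cuts → 4 fragments:
  1532 − 0 = 1532 bp
  3147 − 1532 = 1615 bp
  3547 − 3147 = 400 bp
  4194 − 3547 = 647 bp
Sorted largest to smallest: 1615, 1532, 647, 400 bp.

1615, 1532, 647, 400 bp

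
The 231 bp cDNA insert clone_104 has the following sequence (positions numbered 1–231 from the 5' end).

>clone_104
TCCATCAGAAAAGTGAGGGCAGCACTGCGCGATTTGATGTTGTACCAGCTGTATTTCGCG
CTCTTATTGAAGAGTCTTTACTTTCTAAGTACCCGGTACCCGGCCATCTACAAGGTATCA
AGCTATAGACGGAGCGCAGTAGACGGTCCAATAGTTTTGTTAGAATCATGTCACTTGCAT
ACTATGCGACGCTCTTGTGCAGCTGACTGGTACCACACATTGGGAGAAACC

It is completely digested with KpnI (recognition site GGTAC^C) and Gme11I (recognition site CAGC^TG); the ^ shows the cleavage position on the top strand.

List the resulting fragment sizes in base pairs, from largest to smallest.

104, 50, 49, 18, 10 bp

KpnI sites (GGTACC) start at positions 95, 209.
KpnI cuts after base 5 of each site (before the last base), so after positions 99, 213.
Gme11I sites (CAGCTG) start at positions 46, 200.
Gme11I cuts after base 4 of each site, so after positions 49, 203.
Combined cut positions: 49, 99, 203, 213.
Linear molecule, 4 cuts → 5 fragments:
  1–49 → 49 bp
  50–99 → 50 bp
  100–203 → 104 bp
  204–213 → 10 bp
  214–231 → 18 bp
Sorted largest to smallest: 104, 50, 49, 18, 10 bp.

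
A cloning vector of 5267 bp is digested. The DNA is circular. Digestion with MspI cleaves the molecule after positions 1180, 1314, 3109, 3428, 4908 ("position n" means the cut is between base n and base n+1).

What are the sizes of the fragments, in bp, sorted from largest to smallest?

Circular molecule, 5 cuts → 5 fragments:
  1314 − 1180 = 134 bp
  3109 − 1314 = 1795 bp
  3428 − 3109 = 319 bp
  4908 − 3428 = 1480 bp
  wrap: 5267 − 4908 + 1180 = 1539 bp
Sorted largest to smallest: 1795, 1539, 1480, 319, 134 bp.

1795, 1539, 1480, 319, 134 bp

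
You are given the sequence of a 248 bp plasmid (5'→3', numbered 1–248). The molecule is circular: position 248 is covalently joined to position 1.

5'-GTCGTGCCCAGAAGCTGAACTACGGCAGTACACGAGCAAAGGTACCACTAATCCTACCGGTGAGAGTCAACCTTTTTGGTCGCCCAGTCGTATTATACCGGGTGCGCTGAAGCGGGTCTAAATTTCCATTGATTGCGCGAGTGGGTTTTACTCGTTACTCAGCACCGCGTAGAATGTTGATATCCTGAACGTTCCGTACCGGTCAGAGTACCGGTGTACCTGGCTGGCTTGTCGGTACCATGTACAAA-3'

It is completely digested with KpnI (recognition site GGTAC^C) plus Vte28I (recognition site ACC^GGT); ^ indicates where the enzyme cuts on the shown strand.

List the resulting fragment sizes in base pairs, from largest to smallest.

142, 55, 26, 13, 12 bp

KpnI sites (GGTACC) start at positions 41, 234.
KpnI cuts after base 5 of each site (before the last base), so after positions 45, 238.
Vte28I sites (ACCGGT) start at positions 56, 198, 210.
Vte28I cuts after base 3 of each site, so after positions 58, 200, 212.
Combined cut positions: 45, 58, 200, 212, 238.
Circular molecule, 5 cuts → 5 fragments:
  46–58 → 13 bp
  59–200 → 142 bp
  201–212 → 12 bp
  213–238 → 26 bp
  239–248 then 1–45 → 10 + 45 = 55 bp
Sorted largest to smallest: 142, 55, 26, 13, 12 bp.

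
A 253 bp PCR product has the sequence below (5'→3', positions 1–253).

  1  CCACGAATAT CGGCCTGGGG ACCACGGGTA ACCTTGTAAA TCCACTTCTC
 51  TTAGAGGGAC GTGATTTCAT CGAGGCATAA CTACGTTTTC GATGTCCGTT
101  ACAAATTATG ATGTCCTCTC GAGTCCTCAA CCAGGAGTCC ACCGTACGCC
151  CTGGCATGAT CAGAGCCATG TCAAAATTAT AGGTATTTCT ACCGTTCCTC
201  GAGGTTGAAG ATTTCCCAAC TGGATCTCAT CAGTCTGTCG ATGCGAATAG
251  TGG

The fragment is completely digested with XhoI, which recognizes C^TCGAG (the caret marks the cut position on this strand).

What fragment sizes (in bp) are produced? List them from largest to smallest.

118, 80, 55 bp

XhoI sites (CTCGAG) start at positions 118, 198.
XhoI cuts after the first base of each site, so after positions 118, 198.
Linear molecule, 2 cuts → 3 fragments:
  1–118 → 118 bp
  119–198 → 80 bp
  199–253 → 55 bp
Sorted largest to smallest: 118, 80, 55 bp.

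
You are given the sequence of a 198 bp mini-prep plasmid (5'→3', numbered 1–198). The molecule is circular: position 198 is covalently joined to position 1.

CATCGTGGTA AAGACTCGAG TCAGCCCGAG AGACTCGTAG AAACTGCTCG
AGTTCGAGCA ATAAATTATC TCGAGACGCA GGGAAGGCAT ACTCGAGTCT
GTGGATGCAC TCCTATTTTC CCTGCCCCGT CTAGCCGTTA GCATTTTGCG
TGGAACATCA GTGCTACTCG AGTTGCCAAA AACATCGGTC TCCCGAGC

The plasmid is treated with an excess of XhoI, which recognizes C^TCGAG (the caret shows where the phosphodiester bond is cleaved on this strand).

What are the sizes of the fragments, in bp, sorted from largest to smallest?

XhoI sites (CTCGAG) start at positions 15, 47, 70, 92, 167.
XhoI cuts after the first base of each site, so after positions 15, 47, 70, 92, 167.
Circular molecule, 5 cuts → 5 fragments:
  16–47 → 32 bp
  48–70 → 23 bp
  71–92 → 22 bp
  93–167 → 75 bp
  168–198 then 1–15 → 31 + 15 = 46 bp
Sorted largest to smallest: 75, 46, 32, 23, 22 bp.

75, 46, 32, 23, 22 bp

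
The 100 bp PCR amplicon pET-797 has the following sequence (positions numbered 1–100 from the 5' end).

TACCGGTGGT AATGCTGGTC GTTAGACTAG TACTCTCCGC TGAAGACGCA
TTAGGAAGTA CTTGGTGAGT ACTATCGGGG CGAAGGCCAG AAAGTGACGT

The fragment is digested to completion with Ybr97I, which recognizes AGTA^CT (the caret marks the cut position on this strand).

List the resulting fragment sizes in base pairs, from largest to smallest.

32, 29, 28, 11 bp

Ybr97I sites (AGTACT) start at positions 29, 57, 68.
Ybr97I cuts after base 4 of each site, so after positions 32, 60, 71.
Linear molecule, 3 cuts → 4 fragments:
  1–32 → 32 bp
  33–60 → 28 bp
  61–71 → 11 bp
  72–100 → 29 bp
Sorted largest to smallest: 32, 29, 28, 11 bp.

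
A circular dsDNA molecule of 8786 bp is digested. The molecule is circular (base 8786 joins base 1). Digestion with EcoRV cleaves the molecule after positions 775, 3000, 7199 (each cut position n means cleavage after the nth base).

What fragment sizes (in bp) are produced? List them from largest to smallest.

Circular molecule, 3 cuts → 3 fragments:
  3000 − 775 = 2225 bp
  7199 − 3000 = 4199 bp
  wrap: 8786 − 7199 + 775 = 2362 bp
Sorted largest to smallest: 4199, 2362, 2225 bp.

4199, 2362, 2225 bp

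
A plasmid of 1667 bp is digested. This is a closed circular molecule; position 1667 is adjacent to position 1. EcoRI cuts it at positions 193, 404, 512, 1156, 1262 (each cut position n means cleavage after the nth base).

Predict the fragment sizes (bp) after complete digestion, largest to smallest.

644, 598, 211, 108, 106 bp

Circular molecule, 5 cuts → 5 fragments:
  404 − 193 = 211 bp
  512 − 404 = 108 bp
  1156 − 512 = 644 bp
  1262 − 1156 = 106 bp
  wrap: 1667 − 1262 + 193 = 598 bp
Sorted largest to smallest: 644, 598, 211, 108, 106 bp.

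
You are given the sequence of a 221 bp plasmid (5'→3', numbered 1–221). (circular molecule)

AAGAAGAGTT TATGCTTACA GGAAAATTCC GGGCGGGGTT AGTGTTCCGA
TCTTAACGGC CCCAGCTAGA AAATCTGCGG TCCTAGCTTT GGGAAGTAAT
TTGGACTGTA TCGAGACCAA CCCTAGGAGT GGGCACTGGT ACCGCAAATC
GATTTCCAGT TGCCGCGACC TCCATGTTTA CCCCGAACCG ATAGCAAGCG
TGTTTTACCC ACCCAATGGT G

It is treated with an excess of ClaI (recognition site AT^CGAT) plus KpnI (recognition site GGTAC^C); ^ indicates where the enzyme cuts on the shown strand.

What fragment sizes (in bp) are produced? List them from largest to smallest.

214, 7 bp

The ClaI site (ATCGAT) starts at position 148.
ClaI cuts after base 2 of each site, so after position 149.
The KpnI site (GGTACC) starts at position 138.
KpnI cuts after base 5 of each site (before the last base), so after position 142.
Combined cut positions: 142, 149.
Circular molecule, 2 cuts → 2 fragments:
  143–149 → 7 bp
  150–221 then 1–142 → 72 + 142 = 214 bp
Sorted largest to smallest: 214, 7 bp.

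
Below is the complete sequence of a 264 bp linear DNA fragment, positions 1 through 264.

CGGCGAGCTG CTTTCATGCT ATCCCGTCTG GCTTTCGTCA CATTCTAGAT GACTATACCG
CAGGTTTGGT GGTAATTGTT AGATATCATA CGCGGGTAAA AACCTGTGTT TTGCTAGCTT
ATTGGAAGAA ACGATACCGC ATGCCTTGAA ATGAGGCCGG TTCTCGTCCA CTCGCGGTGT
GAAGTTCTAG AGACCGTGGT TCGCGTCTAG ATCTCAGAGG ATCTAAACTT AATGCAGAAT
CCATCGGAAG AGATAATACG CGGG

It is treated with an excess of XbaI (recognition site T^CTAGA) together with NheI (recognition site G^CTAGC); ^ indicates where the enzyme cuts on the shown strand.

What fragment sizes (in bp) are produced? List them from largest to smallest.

XbaI sites (TCTAGA) start at positions 44, 186, 206.
XbaI cuts after the first base of each site, so after positions 44, 186, 206.
The NheI site (GCTAGC) starts at position 113.
NheI cuts after the first base of each site, so after position 113.
Combined cut positions: 44, 113, 186, 206.
Linear molecule, 4 cuts → 5 fragments:
  1–44 → 44 bp
  45–113 → 69 bp
  114–186 → 73 bp
  187–206 → 20 bp
  207–264 → 58 bp
Sorted largest to smallest: 73, 69, 58, 44, 20 bp.

73, 69, 58, 44, 20 bp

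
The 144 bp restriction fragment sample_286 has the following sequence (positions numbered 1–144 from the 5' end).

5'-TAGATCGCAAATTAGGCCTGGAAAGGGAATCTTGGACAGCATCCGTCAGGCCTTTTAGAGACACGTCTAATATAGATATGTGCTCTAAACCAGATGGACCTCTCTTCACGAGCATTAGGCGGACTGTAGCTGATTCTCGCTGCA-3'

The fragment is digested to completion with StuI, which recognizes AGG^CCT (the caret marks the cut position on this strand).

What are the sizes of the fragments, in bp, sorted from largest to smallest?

94, 34, 16 bp

StuI sites (AGGCCT) start at positions 14, 48.
StuI cuts after base 3 of each site, so after positions 16, 50.
Linear molecule, 2 cuts → 3 fragments:
  1–16 → 16 bp
  17–50 → 34 bp
  51–144 → 94 bp
Sorted largest to smallest: 94, 34, 16 bp.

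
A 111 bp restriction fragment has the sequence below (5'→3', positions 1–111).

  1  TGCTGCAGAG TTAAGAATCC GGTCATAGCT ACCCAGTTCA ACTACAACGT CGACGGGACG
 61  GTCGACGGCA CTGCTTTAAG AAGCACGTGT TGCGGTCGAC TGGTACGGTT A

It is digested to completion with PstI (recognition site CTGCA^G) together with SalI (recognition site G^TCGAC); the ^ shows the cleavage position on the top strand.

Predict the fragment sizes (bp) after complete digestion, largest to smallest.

The PstI site (CTGCAG) starts at position 3.
PstI cuts after base 5 of each site (before the last base), so after position 7.
SalI sites (GTCGAC) start at positions 49, 61, 95.
SalI cuts after the first base of each site, so after positions 49, 61, 95.
Combined cut positions: 7, 49, 61, 95.
Linear molecule, 4 cuts → 5 fragments:
  1–7 → 7 bp
  8–49 → 42 bp
  50–61 → 12 bp
  62–95 → 34 bp
  96–111 → 16 bp
Sorted largest to smallest: 42, 34, 16, 12, 7 bp.

42, 34, 16, 12, 7 bp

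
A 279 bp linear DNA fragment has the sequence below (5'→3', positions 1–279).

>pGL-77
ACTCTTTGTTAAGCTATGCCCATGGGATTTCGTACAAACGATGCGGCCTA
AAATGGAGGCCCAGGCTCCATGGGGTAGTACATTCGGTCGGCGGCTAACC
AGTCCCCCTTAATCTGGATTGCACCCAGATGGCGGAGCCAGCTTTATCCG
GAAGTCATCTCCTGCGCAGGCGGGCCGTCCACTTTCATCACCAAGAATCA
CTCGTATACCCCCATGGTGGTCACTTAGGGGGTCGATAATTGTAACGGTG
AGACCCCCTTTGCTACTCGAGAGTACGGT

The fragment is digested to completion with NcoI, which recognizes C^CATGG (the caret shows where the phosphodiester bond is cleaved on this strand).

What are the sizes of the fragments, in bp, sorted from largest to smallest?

144, 67, 48, 20 bp

NcoI sites (CCATGG) start at positions 20, 68, 212.
NcoI cuts after the first base of each site, so after positions 20, 68, 212.
Linear molecule, 3 cuts → 4 fragments:
  1–20 → 20 bp
  21–68 → 48 bp
  69–212 → 144 bp
  213–279 → 67 bp
Sorted largest to smallest: 144, 67, 48, 20 bp.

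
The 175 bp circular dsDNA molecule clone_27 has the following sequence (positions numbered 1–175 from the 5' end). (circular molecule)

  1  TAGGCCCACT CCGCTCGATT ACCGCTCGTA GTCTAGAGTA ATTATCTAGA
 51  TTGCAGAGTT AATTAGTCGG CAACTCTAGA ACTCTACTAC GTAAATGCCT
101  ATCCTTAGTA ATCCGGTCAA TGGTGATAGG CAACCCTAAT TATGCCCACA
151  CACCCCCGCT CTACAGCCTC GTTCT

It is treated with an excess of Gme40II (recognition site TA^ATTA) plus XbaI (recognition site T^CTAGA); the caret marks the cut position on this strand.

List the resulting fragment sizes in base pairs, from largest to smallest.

69, 63, 16, 14, 8, 5 bp

Gme40II sites (TAATTA) start at positions 39, 60, 137.
Gme40II cuts after base 2 of each site, so after positions 40, 61, 138.
XbaI sites (TCTAGA) start at positions 32, 45, 75.
XbaI cuts after the first base of each site, so after positions 32, 45, 75.
Combined cut positions: 32, 40, 45, 61, 75, 138.
Circular molecule, 6 cuts → 6 fragments:
  33–40 → 8 bp
  41–45 → 5 bp
  46–61 → 16 bp
  62–75 → 14 bp
  76–138 → 63 bp
  139–175 then 1–32 → 37 + 32 = 69 bp
Sorted largest to smallest: 69, 63, 16, 14, 8, 5 bp.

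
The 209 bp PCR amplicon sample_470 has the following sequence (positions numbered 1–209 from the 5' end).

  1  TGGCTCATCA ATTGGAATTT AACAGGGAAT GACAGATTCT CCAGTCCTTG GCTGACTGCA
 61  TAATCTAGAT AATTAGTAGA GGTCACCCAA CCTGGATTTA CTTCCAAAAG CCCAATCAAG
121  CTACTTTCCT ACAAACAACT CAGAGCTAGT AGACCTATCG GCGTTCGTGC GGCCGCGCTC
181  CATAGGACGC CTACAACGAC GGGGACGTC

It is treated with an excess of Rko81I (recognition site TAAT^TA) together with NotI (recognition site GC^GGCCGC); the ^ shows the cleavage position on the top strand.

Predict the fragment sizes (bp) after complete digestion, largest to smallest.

97, 73, 39 bp

The Rko81I site (TAATTA) starts at position 70.
Rko81I cuts after base 4 of each site, so after position 73.
The NotI site (GCGGCCGC) starts at position 169.
NotI cuts after base 2 of each site, so after position 170.
Combined cut positions: 73, 170.
Linear molecule, 2 cuts → 3 fragments:
  1–73 → 73 bp
  74–170 → 97 bp
  171–209 → 39 bp
Sorted largest to smallest: 97, 73, 39 bp.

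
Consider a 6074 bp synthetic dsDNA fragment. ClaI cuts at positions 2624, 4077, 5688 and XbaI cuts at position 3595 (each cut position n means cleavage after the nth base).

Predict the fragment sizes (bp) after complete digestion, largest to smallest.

Combined cut positions (sorted): 2624, 3595, 4077, 5688.
Linear molecule, 4 cuts → 5 fragments:
  2624 − 0 = 2624 bp
  3595 − 2624 = 971 bp
  4077 − 3595 = 482 bp
  5688 − 4077 = 1611 bp
  6074 − 5688 = 386 bp
Sorted largest to smallest: 2624, 1611, 971, 482, 386 bp.

2624, 1611, 971, 482, 386 bp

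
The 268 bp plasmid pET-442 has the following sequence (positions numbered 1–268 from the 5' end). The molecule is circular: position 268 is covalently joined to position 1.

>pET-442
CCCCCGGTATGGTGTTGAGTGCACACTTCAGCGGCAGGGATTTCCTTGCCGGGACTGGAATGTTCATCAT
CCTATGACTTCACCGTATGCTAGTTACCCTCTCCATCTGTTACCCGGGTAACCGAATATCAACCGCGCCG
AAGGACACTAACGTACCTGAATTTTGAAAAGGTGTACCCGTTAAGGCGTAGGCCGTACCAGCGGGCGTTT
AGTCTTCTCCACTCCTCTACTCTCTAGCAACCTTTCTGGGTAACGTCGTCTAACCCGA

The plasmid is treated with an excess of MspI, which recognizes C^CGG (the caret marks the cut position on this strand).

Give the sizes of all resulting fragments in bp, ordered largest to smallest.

MspI sites (CCGG) start at positions 4, 49, 114.
MspI cuts after the first base of each site, so after positions 4, 49, 114.
Circular molecule, 3 cuts → 3 fragments:
  5–49 → 45 bp
  50–114 → 65 bp
  115–268 then 1–4 → 154 + 4 = 158 bp
Sorted largest to smallest: 158, 65, 45 bp.

158, 65, 45 bp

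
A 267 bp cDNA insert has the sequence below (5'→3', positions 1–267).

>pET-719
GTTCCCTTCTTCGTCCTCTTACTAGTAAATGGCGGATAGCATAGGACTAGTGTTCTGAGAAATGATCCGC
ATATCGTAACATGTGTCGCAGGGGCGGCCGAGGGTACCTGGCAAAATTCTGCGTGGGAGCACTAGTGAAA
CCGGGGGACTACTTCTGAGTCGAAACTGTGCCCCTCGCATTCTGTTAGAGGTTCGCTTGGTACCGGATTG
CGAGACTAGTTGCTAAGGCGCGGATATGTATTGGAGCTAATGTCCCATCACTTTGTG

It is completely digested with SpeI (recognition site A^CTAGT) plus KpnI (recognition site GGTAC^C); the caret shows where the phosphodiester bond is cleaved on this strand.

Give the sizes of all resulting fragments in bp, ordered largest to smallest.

SpeI sites (ACTAGT) start at positions 21, 46, 131, 215.
SpeI cuts after the first base of each site, so after positions 21, 46, 131, 215.
KpnI sites (GGTACC) start at positions 103, 199.
KpnI cuts after base 5 of each site (before the last base), so after positions 107, 203.
Combined cut positions: 21, 46, 107, 131, 203, 215.
Linear molecule, 6 cuts → 7 fragments:
  1–21 → 21 bp
  22–46 → 25 bp
  47–107 → 61 bp
  108–131 → 24 bp
  132–203 → 72 bp
  204–215 → 12 bp
  216–267 → 52 bp
Sorted largest to smallest: 72, 61, 52, 25, 24, 21, 12 bp.

72, 61, 52, 25, 24, 21, 12 bp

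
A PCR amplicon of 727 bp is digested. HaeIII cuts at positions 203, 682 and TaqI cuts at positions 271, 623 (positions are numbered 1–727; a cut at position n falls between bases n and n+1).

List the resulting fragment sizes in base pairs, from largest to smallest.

352, 203, 68, 59, 45 bp

Combined cut positions (sorted): 203, 271, 623, 682.
Linear molecule, 4 cuts → 5 fragments:
  203 − 0 = 203 bp
  271 − 203 = 68 bp
  623 − 271 = 352 bp
  682 − 623 = 59 bp
  727 − 682 = 45 bp
Sorted largest to smallest: 352, 203, 68, 59, 45 bp.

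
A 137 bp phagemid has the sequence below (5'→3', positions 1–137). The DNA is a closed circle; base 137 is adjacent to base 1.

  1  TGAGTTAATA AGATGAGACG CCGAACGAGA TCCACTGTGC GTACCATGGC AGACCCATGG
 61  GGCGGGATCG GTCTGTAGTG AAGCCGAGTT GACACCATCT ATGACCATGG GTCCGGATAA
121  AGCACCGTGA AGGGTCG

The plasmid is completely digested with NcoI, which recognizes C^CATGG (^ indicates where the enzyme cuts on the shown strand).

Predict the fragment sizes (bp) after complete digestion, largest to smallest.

NcoI sites (CCATGG) start at positions 44, 55, 105.
NcoI cuts after the first base of each site, so after positions 44, 55, 105.
Circular molecule, 3 cuts → 3 fragments:
  45–55 → 11 bp
  56–105 → 50 bp
  106–137 then 1–44 → 32 + 44 = 76 bp
Sorted largest to smallest: 76, 50, 11 bp.

76, 50, 11 bp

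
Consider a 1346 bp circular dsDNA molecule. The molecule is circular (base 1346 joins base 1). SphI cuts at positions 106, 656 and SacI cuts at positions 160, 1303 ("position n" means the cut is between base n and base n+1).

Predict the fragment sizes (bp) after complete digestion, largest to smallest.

647, 496, 149, 54 bp

Combined cut positions (sorted): 106, 160, 656, 1303.
Circular molecule, 4 cuts → 4 fragments:
  160 − 106 = 54 bp
  656 − 160 = 496 bp
  1303 − 656 = 647 bp
  wrap: 1346 − 1303 + 106 = 149 bp
Sorted largest to smallest: 647, 496, 149, 54 bp.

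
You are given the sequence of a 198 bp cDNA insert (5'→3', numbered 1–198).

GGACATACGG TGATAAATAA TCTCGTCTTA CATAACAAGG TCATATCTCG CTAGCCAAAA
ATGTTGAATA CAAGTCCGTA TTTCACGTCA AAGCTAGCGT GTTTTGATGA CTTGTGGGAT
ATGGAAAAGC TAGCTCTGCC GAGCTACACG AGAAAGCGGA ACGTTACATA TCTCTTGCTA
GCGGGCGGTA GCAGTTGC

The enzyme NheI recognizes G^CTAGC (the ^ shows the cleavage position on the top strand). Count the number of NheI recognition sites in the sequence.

4

GCTAGC occurs starting at positions 50, 93, 129, 177.
NheI cuts at 4 sites.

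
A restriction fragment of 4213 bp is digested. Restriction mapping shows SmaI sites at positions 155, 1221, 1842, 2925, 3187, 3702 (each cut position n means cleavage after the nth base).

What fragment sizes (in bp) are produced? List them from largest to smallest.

Linear molecule, 6 cuts → 7 fragments:
  155 − 0 = 155 bp
  1221 − 155 = 1066 bp
  1842 − 1221 = 621 bp
  2925 − 1842 = 1083 bp
  3187 − 2925 = 262 bp
  3702 − 3187 = 515 bp
  4213 − 3702 = 511 bp
Sorted largest to smallest: 1083, 1066, 621, 515, 511, 262, 155 bp.

1083, 1066, 621, 515, 511, 262, 155 bp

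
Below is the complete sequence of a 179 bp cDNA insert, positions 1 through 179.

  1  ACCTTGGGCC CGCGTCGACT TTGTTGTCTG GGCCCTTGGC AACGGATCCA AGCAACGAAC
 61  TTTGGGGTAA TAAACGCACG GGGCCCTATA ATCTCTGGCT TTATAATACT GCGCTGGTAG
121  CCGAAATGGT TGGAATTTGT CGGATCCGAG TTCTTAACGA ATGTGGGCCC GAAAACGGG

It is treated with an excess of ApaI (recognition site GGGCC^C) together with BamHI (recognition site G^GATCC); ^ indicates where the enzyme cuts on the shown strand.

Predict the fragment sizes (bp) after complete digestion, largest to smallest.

57, 41, 27, 24, 10, 10, 10 bp

ApaI sites (GGGCCC) start at positions 6, 30, 81, 165.
ApaI cuts after base 5 of each site (before the last base), so after positions 10, 34, 85, 169.
BamHI sites (GGATCC) start at positions 44, 142.
BamHI cuts after the first base of each site, so after positions 44, 142.
Combined cut positions: 10, 34, 44, 85, 142, 169.
Linear molecule, 6 cuts → 7 fragments:
  1–10 → 10 bp
  11–34 → 24 bp
  35–44 → 10 bp
  45–85 → 41 bp
  86–142 → 57 bp
  143–169 → 27 bp
  170–179 → 10 bp
Sorted largest to smallest: 57, 41, 27, 24, 10, 10, 10 bp.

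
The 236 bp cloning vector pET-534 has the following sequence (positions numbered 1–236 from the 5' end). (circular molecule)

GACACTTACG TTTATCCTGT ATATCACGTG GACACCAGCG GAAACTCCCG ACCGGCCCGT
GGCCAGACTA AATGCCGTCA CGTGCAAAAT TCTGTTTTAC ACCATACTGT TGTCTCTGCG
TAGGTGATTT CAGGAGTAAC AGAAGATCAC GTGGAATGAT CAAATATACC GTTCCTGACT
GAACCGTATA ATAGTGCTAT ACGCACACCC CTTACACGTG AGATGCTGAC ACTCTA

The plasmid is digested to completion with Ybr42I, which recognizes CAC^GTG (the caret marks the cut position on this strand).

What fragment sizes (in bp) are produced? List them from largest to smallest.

69, 67, 54, 46 bp

Ybr42I sites (CACGTG) start at positions 25, 79, 148, 215.
Ybr42I cuts after base 3 of each site, so after positions 27, 81, 150, 217.
Circular molecule, 4 cuts → 4 fragments:
  28–81 → 54 bp
  82–150 → 69 bp
  151–217 → 67 bp
  218–236 then 1–27 → 19 + 27 = 46 bp
Sorted largest to smallest: 69, 67, 54, 46 bp.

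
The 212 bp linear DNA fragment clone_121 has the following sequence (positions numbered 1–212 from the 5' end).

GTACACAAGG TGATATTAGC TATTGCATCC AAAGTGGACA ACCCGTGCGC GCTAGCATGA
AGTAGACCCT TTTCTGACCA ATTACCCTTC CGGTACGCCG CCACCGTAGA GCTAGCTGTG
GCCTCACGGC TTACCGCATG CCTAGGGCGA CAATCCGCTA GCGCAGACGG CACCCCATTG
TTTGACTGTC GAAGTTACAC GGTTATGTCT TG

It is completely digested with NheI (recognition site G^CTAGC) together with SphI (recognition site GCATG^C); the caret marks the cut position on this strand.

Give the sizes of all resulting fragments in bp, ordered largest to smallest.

NheI sites (GCTAGC) start at positions 51, 111, 157.
NheI cuts after the first base of each site, so after positions 51, 111, 157.
The SphI site (GCATGC) starts at position 136.
SphI cuts after base 5 of each site (before the last base), so after position 140.
Combined cut positions: 51, 111, 140, 157.
Linear molecule, 4 cuts → 5 fragments:
  1–51 → 51 bp
  52–111 → 60 bp
  112–140 → 29 bp
  141–157 → 17 bp
  158–212 → 55 bp
Sorted largest to smallest: 60, 55, 51, 29, 17 bp.

60, 55, 51, 29, 17 bp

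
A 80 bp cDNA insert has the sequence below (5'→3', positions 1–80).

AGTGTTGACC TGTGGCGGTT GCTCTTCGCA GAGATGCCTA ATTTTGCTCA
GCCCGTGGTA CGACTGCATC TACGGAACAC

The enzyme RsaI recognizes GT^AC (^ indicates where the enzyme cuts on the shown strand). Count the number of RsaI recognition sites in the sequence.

GTAC occurs starting at position 58.
RsaI cuts at 1 site.

1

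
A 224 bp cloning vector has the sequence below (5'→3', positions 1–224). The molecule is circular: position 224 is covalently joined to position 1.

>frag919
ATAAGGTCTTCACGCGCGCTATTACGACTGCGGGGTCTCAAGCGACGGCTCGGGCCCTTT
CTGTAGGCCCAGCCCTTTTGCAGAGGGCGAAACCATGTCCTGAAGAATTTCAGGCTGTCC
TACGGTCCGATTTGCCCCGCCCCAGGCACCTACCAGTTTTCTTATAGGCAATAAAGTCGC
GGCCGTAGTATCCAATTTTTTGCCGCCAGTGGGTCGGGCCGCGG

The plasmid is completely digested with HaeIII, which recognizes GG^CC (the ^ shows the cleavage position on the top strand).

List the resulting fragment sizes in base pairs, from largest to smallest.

115, 60, 36, 13 bp

HaeIII sites (GGCC) start at positions 53, 66, 181, 217.
HaeIII cuts after base 2 of each site, so after positions 54, 67, 182, 218.
Circular molecule, 4 cuts → 4 fragments:
  55–67 → 13 bp
  68–182 → 115 bp
  183–218 → 36 bp
  219–224 then 1–54 → 6 + 54 = 60 bp
Sorted largest to smallest: 115, 60, 36, 13 bp.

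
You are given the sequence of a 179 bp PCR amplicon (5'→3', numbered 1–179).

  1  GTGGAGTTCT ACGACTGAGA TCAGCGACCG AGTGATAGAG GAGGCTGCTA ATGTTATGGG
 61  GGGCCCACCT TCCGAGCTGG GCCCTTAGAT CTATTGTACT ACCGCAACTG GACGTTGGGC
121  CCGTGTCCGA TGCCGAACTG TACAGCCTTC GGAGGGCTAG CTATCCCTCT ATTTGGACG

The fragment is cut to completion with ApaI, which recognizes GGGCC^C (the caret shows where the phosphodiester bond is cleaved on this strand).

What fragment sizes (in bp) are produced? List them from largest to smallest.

65, 58, 38, 18 bp

ApaI sites (GGGCCC) start at positions 61, 79, 117.
ApaI cuts after base 5 of each site (before the last base), so after positions 65, 83, 121.
Linear molecule, 3 cuts → 4 fragments:
  1–65 → 65 bp
  66–83 → 18 bp
  84–121 → 38 bp
  122–179 → 58 bp
Sorted largest to smallest: 65, 58, 38, 18 bp.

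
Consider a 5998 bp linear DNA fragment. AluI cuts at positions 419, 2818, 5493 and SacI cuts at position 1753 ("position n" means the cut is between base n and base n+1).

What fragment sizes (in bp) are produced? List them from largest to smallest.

2675, 1334, 1065, 505, 419 bp

Combined cut positions (sorted): 419, 1753, 2818, 5493.
Linear molecule, 4 cuts → 5 fragments:
  419 − 0 = 419 bp
  1753 − 419 = 1334 bp
  2818 − 1753 = 1065 bp
  5493 − 2818 = 2675 bp
  5998 − 5493 = 505 bp
Sorted largest to smallest: 2675, 1334, 1065, 505, 419 bp.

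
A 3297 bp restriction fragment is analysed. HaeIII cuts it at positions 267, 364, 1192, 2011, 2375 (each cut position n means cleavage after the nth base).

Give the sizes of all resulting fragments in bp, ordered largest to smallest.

922, 828, 819, 364, 267, 97 bp

Linear molecule, 5 cuts → 6 fragments:
  267 − 0 = 267 bp
  364 − 267 = 97 bp
  1192 − 364 = 828 bp
  2011 − 1192 = 819 bp
  2375 − 2011 = 364 bp
  3297 − 2375 = 922 bp
Sorted largest to smallest: 922, 828, 819, 364, 267, 97 bp.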